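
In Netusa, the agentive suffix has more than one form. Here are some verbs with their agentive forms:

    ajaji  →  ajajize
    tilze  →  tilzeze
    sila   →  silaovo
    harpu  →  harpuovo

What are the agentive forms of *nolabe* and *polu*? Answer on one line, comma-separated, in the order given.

The suffix is conditioned by the last vowel: -ze when the last vowel of the stem is a front vowel (*ajaji*, *tilze*); -ovo when the last vowel of the stem is a back vowel (*sila*, *harpu*).
*nolabe*: last vowel = /e/, a front vowel → -ze → *nolabeze*.
Since the last vowel of *polu* is /u/ (a back vowel), it takes -ovo, giving *poluovo*.

nolabeze, poluovo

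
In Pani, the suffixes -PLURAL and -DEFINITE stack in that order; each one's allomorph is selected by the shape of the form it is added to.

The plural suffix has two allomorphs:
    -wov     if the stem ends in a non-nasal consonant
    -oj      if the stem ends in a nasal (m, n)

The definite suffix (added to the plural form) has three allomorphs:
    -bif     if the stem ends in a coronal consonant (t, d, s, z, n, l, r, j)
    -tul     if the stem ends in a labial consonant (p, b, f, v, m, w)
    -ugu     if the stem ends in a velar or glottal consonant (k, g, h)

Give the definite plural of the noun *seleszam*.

*seleszam*: final consonant = /m/, a nasal → -oj → *seleszamoj*.
The plural form *seleszamoj* — final consonant /j/ (coronal) → -bif → *seleszamojbif*.

seleszamojbif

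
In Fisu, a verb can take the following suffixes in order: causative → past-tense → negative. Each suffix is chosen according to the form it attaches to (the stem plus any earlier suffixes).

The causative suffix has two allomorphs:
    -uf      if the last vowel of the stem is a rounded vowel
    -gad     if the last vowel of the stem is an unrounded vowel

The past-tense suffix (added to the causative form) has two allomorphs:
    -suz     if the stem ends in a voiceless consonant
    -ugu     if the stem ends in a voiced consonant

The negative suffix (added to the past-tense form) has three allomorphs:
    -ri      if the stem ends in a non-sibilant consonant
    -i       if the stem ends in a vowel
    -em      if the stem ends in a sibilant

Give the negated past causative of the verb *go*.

goufsuzem

Since the last vowel of *go* is /o/ (a rounded vowel), it takes -uf, giving *gouf*.
Since the final consonant of the causative form *gouf* is /f/ (voiceless), it takes -suz, giving *goufsuz*.
The past-tense form *goufsuz* — final sound /z/ (a sibilant) → -em → *goufsuzem*.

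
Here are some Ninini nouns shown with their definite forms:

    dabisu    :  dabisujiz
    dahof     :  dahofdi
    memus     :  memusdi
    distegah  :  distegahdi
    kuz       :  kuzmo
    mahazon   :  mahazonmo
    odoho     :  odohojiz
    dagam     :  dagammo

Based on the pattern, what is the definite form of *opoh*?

Looking at the final sound of each stem: -di when the stem ends in a voiceless consonant (*dahof*, *memus*, *distegah*); -mo when the stem ends in a voiced consonant (*kuz*, *mahazon*, *dagam*); -jiz when the stem ends in a vowel (*dabisu*, *odoho*).
*opoh* — final sound /h/ (a voiceless consonant) → -di → *opohdi*.

opohdi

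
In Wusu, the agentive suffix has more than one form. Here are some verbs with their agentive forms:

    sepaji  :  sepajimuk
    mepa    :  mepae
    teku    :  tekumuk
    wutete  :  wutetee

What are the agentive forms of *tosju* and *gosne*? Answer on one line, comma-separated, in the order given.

tosjumuk, gosnee

Looking at the last vowel of each stem: -muk when the last vowel of the stem is a high vowel (*sepaji*, *teku*); -e when the last vowel of the stem is a non-high vowel (*mepa*, *wutete*).
Since the last vowel of *tosju* is /u/ (a high vowel), it takes -muk, giving *tosjumuk*.
Since the last vowel of *gosne* is /e/ (a non-high vowel), it takes -e, giving *gosnee*.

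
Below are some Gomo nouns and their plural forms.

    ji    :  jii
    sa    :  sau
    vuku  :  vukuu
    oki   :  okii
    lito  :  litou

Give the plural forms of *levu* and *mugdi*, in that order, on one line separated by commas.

Looking at the last vowel of each stem: -i when the last vowel of the stem is a front vowel (*ji*, *oki*); -u when the last vowel of the stem is a back vowel (*sa*, *vuku*, *lito*).
*levu* — last vowel /u/ (a back vowel) → -u → *levuu*.
*mugdi*: last vowel = /i/, a front vowel → -i → *mugdii*.

levuu, mugdii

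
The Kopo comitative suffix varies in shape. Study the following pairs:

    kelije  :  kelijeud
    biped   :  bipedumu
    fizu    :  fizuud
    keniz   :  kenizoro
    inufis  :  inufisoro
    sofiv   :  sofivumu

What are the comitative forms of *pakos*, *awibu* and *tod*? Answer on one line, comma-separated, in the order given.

The alternation tracks the final sound of the stem — -oro when the stem ends in a sibilant (*keniz*, *inufis*); -umu when the stem ends in a non-sibilant consonant (*biped*, *sofiv*); -ud when the stem ends in a vowel (*kelije*, *fizu*).
*pakos* — final sound /s/ (a sibilant) → -oro → *pakosoro*.
*awibu*: final sound = /u/, a vowel → -ud → *awibuud*.
The final sound of *tod* is /d/, which is a non-sibilant consonant, so the suffix is -umu, giving *todumu*.

pakosoro, awibuud, todumu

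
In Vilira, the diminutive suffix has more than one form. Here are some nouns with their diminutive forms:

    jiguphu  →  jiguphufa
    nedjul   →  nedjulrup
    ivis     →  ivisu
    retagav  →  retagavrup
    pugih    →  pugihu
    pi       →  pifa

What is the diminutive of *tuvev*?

Looking at the final sound of each stem: -u when the stem ends in a voiceless consonant (*ivis*, *pugih*); -rup when the stem ends in a voiced consonant (*nedjul*, *retagav*); -fa when the stem ends in a vowel (*jiguphu*, *pi*).
Since the final sound of *tuvev* is /v/ (a voiced consonant), it takes -rup, giving *tuvevrup*.

tuvevrup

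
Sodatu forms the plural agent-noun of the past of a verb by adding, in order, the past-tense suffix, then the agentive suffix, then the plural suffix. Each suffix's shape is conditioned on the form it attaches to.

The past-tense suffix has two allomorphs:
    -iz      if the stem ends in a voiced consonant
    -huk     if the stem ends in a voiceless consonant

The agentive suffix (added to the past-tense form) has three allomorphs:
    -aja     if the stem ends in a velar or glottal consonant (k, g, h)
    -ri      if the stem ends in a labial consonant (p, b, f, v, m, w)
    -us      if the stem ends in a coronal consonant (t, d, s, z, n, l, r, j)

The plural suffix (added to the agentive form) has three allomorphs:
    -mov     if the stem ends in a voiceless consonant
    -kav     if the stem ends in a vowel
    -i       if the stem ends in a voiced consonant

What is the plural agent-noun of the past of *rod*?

The final consonant of *rod* is /d/, which is voiced, so the past-tense suffix is -iz, giving *rodiz*.
Since the final consonant of the past-tense form *rodiz* is /z/ (coronal), it takes -us, giving *rodizus*.
The agentive form *rodizus*: final sound = /s/, a voiceless consonant → -mov → *rodizusmov*.

rodizusmov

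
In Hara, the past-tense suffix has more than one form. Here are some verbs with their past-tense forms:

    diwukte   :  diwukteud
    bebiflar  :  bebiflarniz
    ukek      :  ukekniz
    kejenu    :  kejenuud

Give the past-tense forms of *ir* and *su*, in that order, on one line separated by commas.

irniz, suud

The pattern is consonant vs. vowel: -niz when the stem ends in a consonant (*bebiflar*, *ukek*); -ud when the stem ends in a vowel (*diwukte*, *kejenu*).
*ir*: final sound = /r/, a consonant → -niz → *irniz*.
*su* — final sound /u/ (a vowel) → -ud → *suud*.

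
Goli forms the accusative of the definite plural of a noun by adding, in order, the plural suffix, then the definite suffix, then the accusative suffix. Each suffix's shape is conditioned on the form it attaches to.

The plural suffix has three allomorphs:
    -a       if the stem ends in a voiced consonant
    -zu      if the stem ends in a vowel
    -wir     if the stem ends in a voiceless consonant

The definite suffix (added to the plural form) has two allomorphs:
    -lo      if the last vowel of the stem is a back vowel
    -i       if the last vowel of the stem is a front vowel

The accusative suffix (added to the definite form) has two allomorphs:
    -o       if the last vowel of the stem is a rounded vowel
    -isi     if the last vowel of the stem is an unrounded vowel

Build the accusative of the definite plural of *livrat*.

*livrat* — final sound /t/ (a voiceless consonant) → -wir → *livratwir*.
The plural form *livratwir*: last vowel = /i/, a front vowel → -i → *livratwiri*.
Since the last vowel of the definite form *livratwiri* is /i/ (an unrounded vowel), it takes -isi, giving *livratwiriisi*.

livratwiriisi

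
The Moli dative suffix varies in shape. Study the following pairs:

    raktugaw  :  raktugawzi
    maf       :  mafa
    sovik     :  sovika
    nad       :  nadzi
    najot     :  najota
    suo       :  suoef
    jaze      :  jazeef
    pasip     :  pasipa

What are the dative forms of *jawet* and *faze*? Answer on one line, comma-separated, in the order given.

The suffix is conditioned by the final sound: -a when the stem ends in a voiceless consonant (*maf*, *sovik*, *najot*, *pasip*); -zi when the stem ends in a voiced consonant (*raktugaw*, *nad*); -ef when the stem ends in a vowel (*suo*, *jaze*).
Since the final sound of *jawet* is /t/ (a voiceless consonant), it takes -a, giving *jaweta*.
*faze*: final sound = /e/, a vowel → -ef → *fazeef*.

jaweta, fazeef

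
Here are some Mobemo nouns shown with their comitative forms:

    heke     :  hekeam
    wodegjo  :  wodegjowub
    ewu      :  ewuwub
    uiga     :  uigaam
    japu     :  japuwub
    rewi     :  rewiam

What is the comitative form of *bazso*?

bazsowub

The suffix is conditioned by the last vowel: -wub when the last vowel of the stem is a rounded vowel (*wodegjo*, *ewu*, *japu*); -am when the last vowel of the stem is an unrounded vowel (*heke*, *uiga*, *rewi*).
*bazso* — last vowel /o/ (a rounded vowel) → -wub → *bazsowub*.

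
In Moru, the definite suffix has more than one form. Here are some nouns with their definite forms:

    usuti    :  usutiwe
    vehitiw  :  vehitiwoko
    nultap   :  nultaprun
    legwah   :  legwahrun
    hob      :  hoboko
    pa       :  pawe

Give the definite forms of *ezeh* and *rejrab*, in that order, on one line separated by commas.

ezehrun, rejraboko

The suffix is conditioned by the final sound: -run when the stem ends in a voiceless consonant (*nultap*, *legwah*); -oko when the stem ends in a voiced consonant (*vehitiw*, *hob*); -we when the stem ends in a vowel (*usuti*, *pa*).
*ezeh*: final sound = /h/, a voiceless consonant → -run → *ezehrun*.
Since the final sound of *rejrab* is /b/ (a voiced consonant), it takes -oko, giving *rejraboko*.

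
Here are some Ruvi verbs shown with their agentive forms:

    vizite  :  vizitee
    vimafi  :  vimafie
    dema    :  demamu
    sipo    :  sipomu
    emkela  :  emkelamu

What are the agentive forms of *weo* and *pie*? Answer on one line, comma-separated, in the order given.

The suffix is conditioned by the last vowel: -e when the last vowel of the stem is a front vowel (*vizite*, *vimafi*); -mu when the last vowel of the stem is a back vowel (*dema*, *sipo*, *emkela*).
*weo* — last vowel /o/ (a back vowel) → -mu → *weomu*.
*pie* — last vowel /e/ (a front vowel) → -e → *piee*.

weomu, piee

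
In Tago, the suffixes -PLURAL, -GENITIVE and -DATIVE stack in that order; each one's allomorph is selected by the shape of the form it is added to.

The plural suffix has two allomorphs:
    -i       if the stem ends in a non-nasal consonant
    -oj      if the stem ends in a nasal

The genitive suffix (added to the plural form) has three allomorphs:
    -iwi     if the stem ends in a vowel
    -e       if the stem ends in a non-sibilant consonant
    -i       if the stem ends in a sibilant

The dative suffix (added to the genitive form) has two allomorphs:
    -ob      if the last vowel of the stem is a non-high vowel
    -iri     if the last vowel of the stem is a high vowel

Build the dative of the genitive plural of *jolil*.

*jolil*: final consonant = /l/, non-nasal → -i → *jolili*.
The plural form *jolili*: final sound = /i/, a vowel → -iwi → *joliliiwi*.
The genitive form *joliliiwi* — last vowel /i/ (a high vowel) → -iri → *joliliiwiiri*.

joliliiwiiri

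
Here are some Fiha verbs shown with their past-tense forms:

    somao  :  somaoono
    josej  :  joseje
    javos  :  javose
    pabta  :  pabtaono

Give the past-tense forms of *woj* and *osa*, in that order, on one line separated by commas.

woje, osaono

The pattern is consonant vs. vowel: -e when the stem ends in a consonant (*josej*, *javos*); -ono when the stem ends in a vowel (*somao*, *pabta*).
Since the final sound of *woj* is /j/ (a consonant), it takes -e, giving *woje*.
*osa*: final sound = /a/, a vowel → -ono → *osaono*.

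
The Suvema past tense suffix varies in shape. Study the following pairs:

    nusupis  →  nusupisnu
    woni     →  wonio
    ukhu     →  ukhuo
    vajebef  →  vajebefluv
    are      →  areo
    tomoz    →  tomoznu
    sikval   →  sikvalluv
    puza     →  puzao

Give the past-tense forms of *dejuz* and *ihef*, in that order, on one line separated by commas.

dejuznu, ihefluv

The alternation tracks the final sound of the stem — -nu when the stem ends in a sibilant (*nusupis*, *tomoz*); -luv when the stem ends in a non-sibilant consonant (*vajebef*, *sikval*); -o when the stem ends in a vowel (*woni*, *ukhu*, *are*, *puza*).
The final sound of *dejuz* is /z/, which is a sibilant, so the suffix is -nu, giving *dejuznu*.
The final sound of *ihef* is /f/, which is a non-sibilant consonant, so the suffix is -luv, giving *ihefluv*.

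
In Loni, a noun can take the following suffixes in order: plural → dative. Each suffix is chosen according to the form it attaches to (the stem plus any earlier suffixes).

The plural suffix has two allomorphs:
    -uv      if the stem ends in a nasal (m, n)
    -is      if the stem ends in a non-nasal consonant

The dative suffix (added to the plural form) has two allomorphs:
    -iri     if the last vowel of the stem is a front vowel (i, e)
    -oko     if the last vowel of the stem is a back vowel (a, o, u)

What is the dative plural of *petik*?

*petik* — final consonant /k/ (non-nasal) → -is → *petikis*.
The plural form *petikis* — last vowel /i/ (a front vowel) → -iri → *petikisiri*.

petikisiri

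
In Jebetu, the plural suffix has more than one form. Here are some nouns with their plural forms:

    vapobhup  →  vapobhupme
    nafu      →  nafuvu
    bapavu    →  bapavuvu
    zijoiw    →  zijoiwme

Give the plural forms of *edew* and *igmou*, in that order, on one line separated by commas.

edewme, igmouvu

Looking at the final sound of each stem: -me when the stem ends in a consonant (*vapobhup*, *zijoiw*); -vu when the stem ends in a vowel (*nafu*, *bapavu*).
Since the final sound of *edew* is /w/ (a consonant), it takes -me, giving *edewme*.
Since the final sound of *igmou* is /u/ (a vowel), it takes -vu, giving *igmouvu*.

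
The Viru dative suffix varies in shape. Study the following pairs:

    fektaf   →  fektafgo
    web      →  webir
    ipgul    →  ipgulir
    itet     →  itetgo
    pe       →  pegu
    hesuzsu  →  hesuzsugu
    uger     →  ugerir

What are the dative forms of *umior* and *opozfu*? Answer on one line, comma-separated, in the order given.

umiorir, opozfugu

Looking at the final sound of each stem: -go when the stem ends in a voiceless consonant (*fektaf*, *itet*); -ir when the stem ends in a voiced consonant (*web*, *ipgul*, *uger*); -gu when the stem ends in a vowel (*pe*, *hesuzsu*).
Since the final sound of *umior* is /r/ (a voiced consonant), it takes -ir, giving *umiorir*.
*opozfu* — final sound /u/ (a vowel) → -gu → *opozfugu*.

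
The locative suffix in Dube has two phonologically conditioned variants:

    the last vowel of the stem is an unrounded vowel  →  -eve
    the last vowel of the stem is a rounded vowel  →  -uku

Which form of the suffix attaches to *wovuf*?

Since the last vowel of *wovuf* is /u/ (a rounded vowel), it takes -uku.

-uku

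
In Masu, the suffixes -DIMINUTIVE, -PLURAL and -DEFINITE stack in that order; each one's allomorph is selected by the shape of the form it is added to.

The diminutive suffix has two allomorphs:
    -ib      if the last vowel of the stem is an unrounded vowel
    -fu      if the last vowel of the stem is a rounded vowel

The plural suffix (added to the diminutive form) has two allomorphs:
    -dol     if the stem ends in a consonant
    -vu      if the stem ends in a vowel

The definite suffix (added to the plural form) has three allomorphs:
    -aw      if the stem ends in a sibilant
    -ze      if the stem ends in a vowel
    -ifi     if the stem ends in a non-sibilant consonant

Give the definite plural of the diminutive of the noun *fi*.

fiibdolifi

The last vowel of *fi* is /i/, which is an unrounded vowel, so the diminutive suffix is -ib, giving *fiib*.
The final sound of the diminutive form *fiib* is /b/, which is a consonant, so the plural suffix is -dol, giving *fiibdol*.
The plural form *fiibdol* — final sound /l/ (a non-sibilant consonant) → -ifi → *fiibdolifi*.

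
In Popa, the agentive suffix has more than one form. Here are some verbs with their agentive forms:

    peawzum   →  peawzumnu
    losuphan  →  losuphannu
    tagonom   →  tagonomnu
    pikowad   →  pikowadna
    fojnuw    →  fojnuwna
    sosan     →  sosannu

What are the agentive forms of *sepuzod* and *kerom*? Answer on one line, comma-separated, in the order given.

The alternation tracks the final consonant of the stem — -nu when the stem ends in a nasal (*peawzum*, *losuphan*, *tagonom*, *sosan*); -na when the stem ends in a non-nasal consonant (*pikowad*, *fojnuw*).
The final consonant of *sepuzod* is /d/, which is non-nasal, so the suffix is -na, giving *sepuzodna*.
The final consonant of *kerom* is /m/, which is a nasal, so the suffix is -nu, giving *keromnu*.

sepuzodna, keromnu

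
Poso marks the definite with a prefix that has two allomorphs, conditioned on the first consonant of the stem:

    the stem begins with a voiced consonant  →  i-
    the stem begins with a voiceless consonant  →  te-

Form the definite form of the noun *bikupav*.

Since the first consonant of *bikupav* is /b/ (voiced), it takes i-, giving *ibikupav*.

ibikupav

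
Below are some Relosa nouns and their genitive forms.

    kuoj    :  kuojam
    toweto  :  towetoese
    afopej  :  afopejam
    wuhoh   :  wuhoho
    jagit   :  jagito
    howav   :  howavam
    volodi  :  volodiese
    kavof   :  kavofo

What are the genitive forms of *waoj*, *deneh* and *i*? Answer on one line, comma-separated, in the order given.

The alternation tracks the final sound of the stem — -o when the stem ends in a voiceless consonant (*wuhoh*, *jagit*, *kavof*); -am when the stem ends in a voiced consonant (*kuoj*, *afopej*, *howav*); -ese when the stem ends in a vowel (*toweto*, *volodi*).
Since the final sound of *waoj* is /j/ (a voiced consonant), it takes -am, giving *waojam*.
The final sound of *deneh* is /h/, which is a voiceless consonant, so the suffix is -o, giving *deneho*.
Since the final sound of *i* is /i/ (a vowel), it takes -ese, giving *iese*.

waojam, deneho, iese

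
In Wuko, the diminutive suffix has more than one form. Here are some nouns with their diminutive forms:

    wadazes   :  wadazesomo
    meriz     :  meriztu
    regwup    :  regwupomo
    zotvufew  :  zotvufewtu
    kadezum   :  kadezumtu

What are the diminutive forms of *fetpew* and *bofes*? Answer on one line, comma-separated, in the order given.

Looking at the final consonant of each stem: -omo when the stem ends in a voiceless consonant (*wadazes*, *regwup*); -tu when the stem ends in a voiced consonant (*meriz*, *zotvufew*, *kadezum*).
*fetpew*: final consonant = /w/, voiced → -tu → *fetpewtu*.
*bofes* — final consonant /s/ (voiceless) → -omo → *bofesomo*.

fetpewtu, bofesomo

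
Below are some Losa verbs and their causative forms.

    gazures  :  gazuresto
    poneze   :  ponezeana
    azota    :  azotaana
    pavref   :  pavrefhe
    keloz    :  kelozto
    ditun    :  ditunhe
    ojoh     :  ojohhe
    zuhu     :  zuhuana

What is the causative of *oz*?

Looking at the final sound of each stem: -to when the stem ends in a sibilant (*gazures*, *keloz*); -he when the stem ends in a non-sibilant consonant (*pavref*, *ditun*, *ojoh*); -ana when the stem ends in a vowel (*poneze*, *azota*, *zuhu*).
The final sound of *oz* is /z/, which is a sibilant, so the suffix is -to, giving *ozto*.

ozto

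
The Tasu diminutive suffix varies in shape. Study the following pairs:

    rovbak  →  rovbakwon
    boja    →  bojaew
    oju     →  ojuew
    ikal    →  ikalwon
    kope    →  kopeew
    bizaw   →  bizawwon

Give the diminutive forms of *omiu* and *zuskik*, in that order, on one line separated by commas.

omiuew, zuskikwon

The suffix is conditioned by the final sound: -won when the stem ends in a consonant (*rovbak*, *ikal*, *bizaw*); -ew when the stem ends in a vowel (*boja*, *oju*, *kope*).
The final sound of *omiu* is /u/, which is a vowel, so the suffix is -ew, giving *omiuew*.
*zuskik*: final sound = /k/, a consonant → -won → *zuskikwon*.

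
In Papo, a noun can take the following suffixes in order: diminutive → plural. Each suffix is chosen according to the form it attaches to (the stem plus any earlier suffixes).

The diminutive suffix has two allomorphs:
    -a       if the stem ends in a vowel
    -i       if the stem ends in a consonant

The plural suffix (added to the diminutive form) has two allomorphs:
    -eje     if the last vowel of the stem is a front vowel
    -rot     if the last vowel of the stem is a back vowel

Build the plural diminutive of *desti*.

destiarot

*desti* — final sound /i/ (a vowel) → -a → *destia*.
Since the last vowel of the diminutive form *destia* is /a/ (a back vowel), it takes -rot, giving *destiarot*.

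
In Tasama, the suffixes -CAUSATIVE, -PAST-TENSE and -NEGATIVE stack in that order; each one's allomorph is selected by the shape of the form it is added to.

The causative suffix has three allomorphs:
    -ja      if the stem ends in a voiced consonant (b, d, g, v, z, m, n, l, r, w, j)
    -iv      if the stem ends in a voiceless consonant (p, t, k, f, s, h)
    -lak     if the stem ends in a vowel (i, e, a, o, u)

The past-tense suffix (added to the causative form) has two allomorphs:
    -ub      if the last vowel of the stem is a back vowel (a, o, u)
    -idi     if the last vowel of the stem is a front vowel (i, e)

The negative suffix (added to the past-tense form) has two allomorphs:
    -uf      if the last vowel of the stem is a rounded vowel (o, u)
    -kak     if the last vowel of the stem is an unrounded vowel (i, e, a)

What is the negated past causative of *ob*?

objaubuf

The final sound of *ob* is /b/, which is a voiced consonant, so the causative suffix is -ja, giving *obja*.
Since the last vowel of the causative form *obja* is /a/ (a back vowel), it takes -ub, giving *objaub*.
Since the last vowel of the past-tense form *objaub* is /u/ (a rounded vowel), it takes -uf, giving *objaubuf*.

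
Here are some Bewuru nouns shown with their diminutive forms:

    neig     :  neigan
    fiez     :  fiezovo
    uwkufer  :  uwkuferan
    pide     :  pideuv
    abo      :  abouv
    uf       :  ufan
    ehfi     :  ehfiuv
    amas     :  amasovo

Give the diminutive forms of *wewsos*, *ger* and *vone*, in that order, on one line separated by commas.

wewsosovo, geran, voneuv

Looking at the final sound of each stem: -ovo when the stem ends in a sibilant (*fiez*, *amas*); -an when the stem ends in a non-sibilant consonant (*neig*, *uwkufer*, *uf*); -uv when the stem ends in a vowel (*pide*, *abo*, *ehfi*).
Since the final sound of *wewsos* is /s/ (a sibilant), it takes -ovo, giving *wewsosovo*.
*ger*: final sound = /r/, a non-sibilant consonant → -an → *geran*.
*vone*: final sound = /e/, a vowel → -uv → *voneuv*.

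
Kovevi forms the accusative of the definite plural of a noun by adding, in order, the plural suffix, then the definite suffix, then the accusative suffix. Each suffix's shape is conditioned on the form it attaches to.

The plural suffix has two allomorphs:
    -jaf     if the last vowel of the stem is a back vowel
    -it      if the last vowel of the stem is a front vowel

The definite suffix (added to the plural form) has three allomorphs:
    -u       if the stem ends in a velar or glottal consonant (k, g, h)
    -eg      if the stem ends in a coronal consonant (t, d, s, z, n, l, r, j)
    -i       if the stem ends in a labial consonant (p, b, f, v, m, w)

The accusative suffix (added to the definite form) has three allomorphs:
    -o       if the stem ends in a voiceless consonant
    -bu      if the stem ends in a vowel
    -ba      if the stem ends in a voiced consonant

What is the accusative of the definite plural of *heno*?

*heno*: last vowel = /o/, a back vowel → -jaf → *henojaf*.
Since the final consonant of the plural form *henojaf* is /f/ (labial), it takes -i, giving *henojafi*.
The final sound of the definite form *henojafi* is /i/, which is a vowel, so the accusative suffix is -bu, giving *henojafibu*.

henojafibu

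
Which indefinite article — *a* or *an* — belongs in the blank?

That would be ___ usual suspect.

The indefinite article is chosen by the initial *sound* of the following word, not its spelling.
*usual* begins with the sound /juː/ (u pronounced /juː/) — a consonant sound.
So the article is *a*: That would be a usual suspect.

a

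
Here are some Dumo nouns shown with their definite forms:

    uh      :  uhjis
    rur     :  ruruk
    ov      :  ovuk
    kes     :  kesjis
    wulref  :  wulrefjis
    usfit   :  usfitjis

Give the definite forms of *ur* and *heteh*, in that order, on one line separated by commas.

The alternation tracks the final consonant of the stem — -jis when the stem ends in a voiceless consonant (*uh*, *kes*, *wulref*, *usfit*); -uk when the stem ends in a voiced consonant (*rur*, *ov*).
*ur* — final consonant /r/ (voiced) → -uk → *uruk*.
*heteh* — final consonant /h/ (voiceless) → -jis → *hetehjis*.

uruk, hetehjis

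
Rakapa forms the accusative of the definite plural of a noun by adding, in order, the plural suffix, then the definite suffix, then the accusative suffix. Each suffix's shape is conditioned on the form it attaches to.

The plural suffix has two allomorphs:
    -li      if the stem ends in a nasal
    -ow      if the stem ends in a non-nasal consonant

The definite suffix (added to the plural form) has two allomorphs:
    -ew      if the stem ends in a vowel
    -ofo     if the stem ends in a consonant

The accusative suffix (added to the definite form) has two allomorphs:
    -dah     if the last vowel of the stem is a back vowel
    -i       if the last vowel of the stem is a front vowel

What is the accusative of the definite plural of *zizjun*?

*zizjun*: final consonant = /n/, a nasal → -li → *zizjunli*.
Since the final sound of the plural form *zizjunli* is /i/ (a vowel), it takes -ew, giving *zizjunliew*.
The definite form *zizjunliew* — last vowel /e/ (a front vowel) → -i → *zizjunliewi*.

zizjunliewi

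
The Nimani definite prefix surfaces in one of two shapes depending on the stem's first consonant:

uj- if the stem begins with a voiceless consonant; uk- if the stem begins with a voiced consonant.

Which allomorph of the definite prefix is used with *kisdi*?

*kisdi* — first consonant /k/ (voiceless) → uj-.

uj-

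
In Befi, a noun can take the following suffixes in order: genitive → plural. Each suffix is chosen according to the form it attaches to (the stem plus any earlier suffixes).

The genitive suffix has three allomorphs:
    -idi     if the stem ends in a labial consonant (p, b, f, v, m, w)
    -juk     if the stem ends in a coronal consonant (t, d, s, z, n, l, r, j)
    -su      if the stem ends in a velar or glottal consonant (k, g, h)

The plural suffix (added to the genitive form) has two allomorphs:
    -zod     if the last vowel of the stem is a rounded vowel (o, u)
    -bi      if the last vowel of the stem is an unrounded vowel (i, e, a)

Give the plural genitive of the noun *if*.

*if* — final consonant /f/ (labial) → -idi → *ifidi*.
The last vowel of the genitive form *ifidi* is /i/, which is an unrounded vowel, so the plural suffix is -bi, giving *ifidibi*.

ifidibi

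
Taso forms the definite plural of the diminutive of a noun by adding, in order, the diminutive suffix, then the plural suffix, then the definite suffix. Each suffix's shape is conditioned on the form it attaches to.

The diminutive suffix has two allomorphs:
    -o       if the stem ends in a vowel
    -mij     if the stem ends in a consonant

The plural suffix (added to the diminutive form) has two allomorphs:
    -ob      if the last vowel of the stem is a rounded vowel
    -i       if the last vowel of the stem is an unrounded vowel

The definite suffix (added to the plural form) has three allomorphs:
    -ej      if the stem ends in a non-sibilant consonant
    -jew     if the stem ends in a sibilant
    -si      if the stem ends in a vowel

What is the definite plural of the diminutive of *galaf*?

*galaf* — final sound /f/ (a consonant) → -mij → *galafmij*.
The last vowel of the diminutive form *galafmij* is /i/, which is an unrounded vowel, so the plural suffix is -i, giving *galafmiji*.
Since the final sound of the plural form *galafmiji* is /i/ (a vowel), it takes -si, giving *galafmijisi*.

galafmijisi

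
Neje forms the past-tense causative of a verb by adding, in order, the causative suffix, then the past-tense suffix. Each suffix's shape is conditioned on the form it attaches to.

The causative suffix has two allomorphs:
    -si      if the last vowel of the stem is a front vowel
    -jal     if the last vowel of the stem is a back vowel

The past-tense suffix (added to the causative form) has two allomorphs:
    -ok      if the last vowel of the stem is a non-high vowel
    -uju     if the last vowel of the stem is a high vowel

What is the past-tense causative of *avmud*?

*avmud* — last vowel /u/ (a back vowel) → -jal → *avmudjal*.
The causative form *avmudjal*: last vowel = /a/, a non-high vowel → -ok → *avmudjalok*.

avmudjalok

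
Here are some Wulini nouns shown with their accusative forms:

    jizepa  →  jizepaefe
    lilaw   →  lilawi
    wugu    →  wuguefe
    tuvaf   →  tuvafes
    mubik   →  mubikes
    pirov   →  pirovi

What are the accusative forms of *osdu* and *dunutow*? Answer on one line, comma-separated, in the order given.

osduefe, dunutowi

Looking at the final sound of each stem: -es when the stem ends in a voiceless consonant (*tuvaf*, *mubik*); -i when the stem ends in a voiced consonant (*lilaw*, *pirov*); -efe when the stem ends in a vowel (*jizepa*, *wugu*).
The final sound of *osdu* is /u/, which is a vowel, so the suffix is -efe, giving *osduefe*.
The final sound of *dunutow* is /w/, which is a voiced consonant, so the suffix is -i, giving *dunutowi*.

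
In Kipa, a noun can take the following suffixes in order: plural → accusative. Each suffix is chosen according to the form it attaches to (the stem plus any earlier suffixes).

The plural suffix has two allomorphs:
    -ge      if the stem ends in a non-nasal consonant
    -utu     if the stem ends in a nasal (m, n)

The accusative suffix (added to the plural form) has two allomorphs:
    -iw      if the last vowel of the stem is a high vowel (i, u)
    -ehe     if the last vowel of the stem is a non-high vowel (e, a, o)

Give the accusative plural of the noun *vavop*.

vavopgeehe

*vavop*: final consonant = /p/, non-nasal → -ge → *vavopge*.
Since the last vowel of the plural form *vavopge* is /e/ (a non-high vowel), it takes -ehe, giving *vavopgeehe*.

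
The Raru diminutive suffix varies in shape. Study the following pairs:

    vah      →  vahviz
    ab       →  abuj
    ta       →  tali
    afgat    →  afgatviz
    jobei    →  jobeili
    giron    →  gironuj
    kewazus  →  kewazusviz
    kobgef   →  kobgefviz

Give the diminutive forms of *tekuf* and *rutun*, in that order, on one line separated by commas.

tekufviz, rutunuj

The alternation tracks the final sound of the stem — -viz when the stem ends in a voiceless consonant (*vah*, *afgat*, *kewazus*, *kobgef*); -uj when the stem ends in a voiced consonant (*ab*, *giron*); -li when the stem ends in a vowel (*ta*, *jobei*).
*tekuf*: final sound = /f/, a voiceless consonant → -viz → *tekufviz*.
*rutun*: final sound = /n/, a voiced consonant → -uj → *rutunuj*.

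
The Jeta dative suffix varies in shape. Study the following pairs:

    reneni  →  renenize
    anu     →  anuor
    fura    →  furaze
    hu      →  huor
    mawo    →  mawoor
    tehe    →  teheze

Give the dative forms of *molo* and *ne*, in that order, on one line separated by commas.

The pattern is rounding harmony: -or when the last vowel of the stem is a rounded vowel (*anu*, *hu*, *mawo*); -ze when the last vowel of the stem is an unrounded vowel (*reneni*, *fura*, *tehe*).
*molo*: last vowel = /o/, a rounded vowel → -or → *moloor*.
*ne* — last vowel /e/ (an unrounded vowel) → -ze → *neze*.

moloor, neze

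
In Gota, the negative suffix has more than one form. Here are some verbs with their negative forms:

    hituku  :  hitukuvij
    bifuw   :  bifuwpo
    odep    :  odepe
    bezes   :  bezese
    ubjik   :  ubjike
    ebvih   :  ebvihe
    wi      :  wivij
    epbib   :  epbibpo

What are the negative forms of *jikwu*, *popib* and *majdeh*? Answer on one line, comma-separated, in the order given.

jikwuvij, popibpo, majdehe

The alternation tracks the final sound of the stem — -e when the stem ends in a voiceless consonant (*odep*, *bezes*, *ubjik*, *ebvih*); -po when the stem ends in a voiced consonant (*bifuw*, *epbib*); -vij when the stem ends in a vowel (*hituku*, *wi*).
*jikwu* — final sound /u/ (a vowel) → -vij → *jikwuvij*.
*popib* — final sound /b/ (a voiced consonant) → -po → *popibpo*.
*majdeh* — final sound /h/ (a voiceless consonant) → -e → *majdehe*.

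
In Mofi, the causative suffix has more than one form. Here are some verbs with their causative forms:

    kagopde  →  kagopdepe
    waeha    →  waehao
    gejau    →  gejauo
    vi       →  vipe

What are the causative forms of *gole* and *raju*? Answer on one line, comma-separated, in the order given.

golepe, rajuo

The suffix is conditioned by the last vowel: -pe when the last vowel of the stem is a front vowel (*kagopde*, *vi*); -o when the last vowel of the stem is a back vowel (*waeha*, *gejau*).
The last vowel of *gole* is /e/, which is a front vowel, so the suffix is -pe, giving *golepe*.
*raju*: last vowel = /u/, a back vowel → -o → *rajuo*.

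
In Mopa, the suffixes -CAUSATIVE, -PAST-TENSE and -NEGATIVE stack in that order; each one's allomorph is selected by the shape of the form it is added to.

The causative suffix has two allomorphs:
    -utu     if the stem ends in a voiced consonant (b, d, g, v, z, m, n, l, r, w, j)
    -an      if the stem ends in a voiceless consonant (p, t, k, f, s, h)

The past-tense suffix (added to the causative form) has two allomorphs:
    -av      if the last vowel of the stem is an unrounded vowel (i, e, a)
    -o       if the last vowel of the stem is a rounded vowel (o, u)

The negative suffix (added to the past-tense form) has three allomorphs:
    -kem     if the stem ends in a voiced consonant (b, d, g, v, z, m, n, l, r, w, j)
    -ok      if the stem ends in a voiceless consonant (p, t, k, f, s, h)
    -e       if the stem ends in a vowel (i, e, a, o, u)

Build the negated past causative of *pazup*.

Since the final consonant of *pazup* is /p/ (voiceless), it takes -an, giving *pazupan*.
The last vowel of the causative form *pazupan* is /a/, which is an unrounded vowel, so the past-tense suffix is -av, giving *pazupanav*.
Since the final sound of the past-tense form *pazupanav* is /v/ (a voiced consonant), it takes -kem, giving *pazupanavkem*.

pazupanavkem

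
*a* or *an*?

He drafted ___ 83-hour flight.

an

The indefinite article is chosen by the initial *sound* of the following word, not its spelling.
The number *83* is spoken "eighty-…", beginning with /ˈeɪti/ — a vowel sound.
So the article is *an*: He drafted an 83-hour flight.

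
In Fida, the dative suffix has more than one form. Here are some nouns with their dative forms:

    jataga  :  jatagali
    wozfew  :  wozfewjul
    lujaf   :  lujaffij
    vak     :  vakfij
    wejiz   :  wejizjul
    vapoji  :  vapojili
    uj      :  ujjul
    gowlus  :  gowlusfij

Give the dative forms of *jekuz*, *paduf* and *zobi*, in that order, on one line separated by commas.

Looking at the final sound of each stem: -fij when the stem ends in a voiceless consonant (*lujaf*, *vak*, *gowlus*); -jul when the stem ends in a voiced consonant (*wozfew*, *wejiz*, *uj*); -li when the stem ends in a vowel (*jataga*, *vapoji*).
The final sound of *jekuz* is /z/, which is a voiced consonant, so the suffix is -jul, giving *jekuzjul*.
The final sound of *paduf* is /f/, which is a voiceless consonant, so the suffix is -fij, giving *paduffij*.
The final sound of *zobi* is /i/, which is a vowel, so the suffix is -li, giving *zobili*.

jekuzjul, paduffij, zobili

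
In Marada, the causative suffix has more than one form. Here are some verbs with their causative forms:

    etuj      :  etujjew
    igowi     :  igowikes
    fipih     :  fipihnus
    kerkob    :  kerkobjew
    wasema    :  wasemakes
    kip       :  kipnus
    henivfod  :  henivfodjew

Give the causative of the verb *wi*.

The suffix is conditioned by the final sound: -nus when the stem ends in a voiceless consonant (*fipih*, *kip*); -jew when the stem ends in a voiced consonant (*etuj*, *kerkob*, *henivfod*); -kes when the stem ends in a vowel (*igowi*, *wasema*).
*wi* — final sound /i/ (a vowel) → -kes → *wikes*.

wikes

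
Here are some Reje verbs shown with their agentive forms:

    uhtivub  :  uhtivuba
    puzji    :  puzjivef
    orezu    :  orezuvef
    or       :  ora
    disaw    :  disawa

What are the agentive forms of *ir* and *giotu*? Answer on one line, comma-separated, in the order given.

ira, giotuvef

The suffix is conditioned by the final sound: -a when the stem ends in a consonant (*uhtivub*, *or*, *disaw*); -vef when the stem ends in a vowel (*puzji*, *orezu*).
*ir* — final sound /r/ (a consonant) → -a → *ira*.
*giotu* — final sound /u/ (a vowel) → -vef → *giotuvef*.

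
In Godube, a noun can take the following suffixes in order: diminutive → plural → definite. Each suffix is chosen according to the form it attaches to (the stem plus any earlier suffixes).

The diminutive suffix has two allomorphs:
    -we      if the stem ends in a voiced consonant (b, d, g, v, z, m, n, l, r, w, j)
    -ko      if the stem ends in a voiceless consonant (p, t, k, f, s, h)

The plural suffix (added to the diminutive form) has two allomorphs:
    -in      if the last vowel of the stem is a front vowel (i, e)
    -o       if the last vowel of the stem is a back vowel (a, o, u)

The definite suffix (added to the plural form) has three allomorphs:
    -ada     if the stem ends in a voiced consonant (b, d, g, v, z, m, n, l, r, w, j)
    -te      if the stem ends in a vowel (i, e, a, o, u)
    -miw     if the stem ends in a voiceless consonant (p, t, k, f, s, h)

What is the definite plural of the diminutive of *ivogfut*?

The final consonant of *ivogfut* is /t/, which is voiceless, so the diminutive suffix is -ko, giving *ivogfutko*.
The diminutive form *ivogfutko* — last vowel /o/ (a back vowel) → -o → *ivogfutkoo*.
The plural form *ivogfutkoo* — final sound /o/ (a vowel) → -te → *ivogfutkoote*.

ivogfutkoote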